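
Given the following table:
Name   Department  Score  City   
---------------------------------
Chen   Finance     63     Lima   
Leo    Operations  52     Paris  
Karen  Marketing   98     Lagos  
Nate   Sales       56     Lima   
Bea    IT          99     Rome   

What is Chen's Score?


Row 1: Chen
Score = 63

ANSWER: 63


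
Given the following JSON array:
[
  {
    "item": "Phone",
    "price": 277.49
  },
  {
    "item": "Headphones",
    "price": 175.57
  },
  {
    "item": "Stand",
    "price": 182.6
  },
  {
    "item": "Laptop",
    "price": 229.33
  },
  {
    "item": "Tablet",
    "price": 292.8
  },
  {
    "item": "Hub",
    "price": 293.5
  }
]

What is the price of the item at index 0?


Array index 0 -> Phone
price = 277.49

ANSWER: 277.49


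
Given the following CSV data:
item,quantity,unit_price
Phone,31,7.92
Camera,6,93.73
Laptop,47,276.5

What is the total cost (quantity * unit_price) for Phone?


Row: Phone
quantity = 31
unit_price = 7.92
total = 31 * 7.92 = 245.52

ANSWER: 245.52


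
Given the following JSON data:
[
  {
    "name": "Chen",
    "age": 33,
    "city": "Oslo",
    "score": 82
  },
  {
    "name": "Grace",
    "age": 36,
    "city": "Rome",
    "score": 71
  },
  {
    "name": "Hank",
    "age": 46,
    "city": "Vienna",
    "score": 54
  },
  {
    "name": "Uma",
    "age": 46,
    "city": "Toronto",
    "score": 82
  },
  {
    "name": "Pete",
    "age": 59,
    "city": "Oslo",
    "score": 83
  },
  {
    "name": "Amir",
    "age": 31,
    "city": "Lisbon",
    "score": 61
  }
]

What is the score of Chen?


Looking up record where name = Chen
Record index: 0
Field 'score' = 82

ANSWER: 82


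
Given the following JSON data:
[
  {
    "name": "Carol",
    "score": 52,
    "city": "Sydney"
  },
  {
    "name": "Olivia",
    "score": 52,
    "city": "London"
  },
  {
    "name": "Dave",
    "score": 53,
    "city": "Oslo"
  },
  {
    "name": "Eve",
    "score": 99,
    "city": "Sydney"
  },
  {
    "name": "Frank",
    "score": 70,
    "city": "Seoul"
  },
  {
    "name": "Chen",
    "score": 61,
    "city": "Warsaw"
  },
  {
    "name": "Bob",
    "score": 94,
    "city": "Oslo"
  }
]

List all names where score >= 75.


Filtering records where score >= 75:
  Carol (score=52) -> no
  Olivia (score=52) -> no
  Dave (score=53) -> no
  Eve (score=99) -> YES
  Frank (score=70) -> no
  Chen (score=61) -> no
  Bob (score=94) -> YES


ANSWER: Eve, Bob


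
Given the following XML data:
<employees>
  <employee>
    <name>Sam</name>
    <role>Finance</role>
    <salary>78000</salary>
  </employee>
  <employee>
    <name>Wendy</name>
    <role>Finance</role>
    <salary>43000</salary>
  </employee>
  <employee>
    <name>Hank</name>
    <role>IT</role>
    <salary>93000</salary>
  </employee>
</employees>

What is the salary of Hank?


Searching for <employee> with <name>Hank</name>
Found at position 3
<salary>93000</salary>

ANSWER: 93000


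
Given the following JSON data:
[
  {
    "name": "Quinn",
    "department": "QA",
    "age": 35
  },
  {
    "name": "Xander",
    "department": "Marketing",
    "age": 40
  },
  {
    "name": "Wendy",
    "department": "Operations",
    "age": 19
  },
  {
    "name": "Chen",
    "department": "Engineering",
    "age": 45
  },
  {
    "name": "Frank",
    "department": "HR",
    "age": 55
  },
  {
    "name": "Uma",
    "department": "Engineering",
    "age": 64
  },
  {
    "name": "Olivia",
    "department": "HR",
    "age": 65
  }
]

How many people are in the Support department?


Scanning records for department = Support
  No matches found
Count: 0

ANSWER: 0


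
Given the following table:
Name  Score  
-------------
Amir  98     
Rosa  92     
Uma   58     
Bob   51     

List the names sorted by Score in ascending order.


Sorting by Score (ascending):
  Bob: 51
  Uma: 58
  Rosa: 92
  Amir: 98


ANSWER: Bob, Uma, Rosa, Amir


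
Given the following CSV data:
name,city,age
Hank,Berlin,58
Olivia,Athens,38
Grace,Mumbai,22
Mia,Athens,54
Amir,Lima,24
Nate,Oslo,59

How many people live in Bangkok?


Scanning city column for 'Bangkok':
Total matches: 0

ANSWER: 0


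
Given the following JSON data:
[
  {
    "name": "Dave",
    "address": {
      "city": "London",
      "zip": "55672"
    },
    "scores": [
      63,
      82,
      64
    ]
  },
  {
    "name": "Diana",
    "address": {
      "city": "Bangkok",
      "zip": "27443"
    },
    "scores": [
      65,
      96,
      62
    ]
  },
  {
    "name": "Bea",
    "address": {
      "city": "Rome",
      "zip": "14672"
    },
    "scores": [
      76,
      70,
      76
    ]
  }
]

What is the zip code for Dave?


Path: records[0].address.zip
Value: 55672

ANSWER: 55672


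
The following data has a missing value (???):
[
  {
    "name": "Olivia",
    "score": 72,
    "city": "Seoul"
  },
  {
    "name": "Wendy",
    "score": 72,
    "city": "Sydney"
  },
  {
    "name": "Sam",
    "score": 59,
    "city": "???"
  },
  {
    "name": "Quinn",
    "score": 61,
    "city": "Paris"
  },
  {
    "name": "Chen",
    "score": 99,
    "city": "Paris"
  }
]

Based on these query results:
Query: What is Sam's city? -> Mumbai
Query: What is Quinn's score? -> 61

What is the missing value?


The missing value is Sam's city
From query: Sam's city = Mumbai

ANSWER: Mumbai


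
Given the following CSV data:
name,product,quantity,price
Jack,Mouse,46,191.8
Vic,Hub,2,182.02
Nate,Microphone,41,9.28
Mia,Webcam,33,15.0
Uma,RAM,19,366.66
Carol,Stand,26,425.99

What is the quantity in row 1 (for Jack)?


Row 1: Jack
Column 'quantity' = 46

ANSWER: 46


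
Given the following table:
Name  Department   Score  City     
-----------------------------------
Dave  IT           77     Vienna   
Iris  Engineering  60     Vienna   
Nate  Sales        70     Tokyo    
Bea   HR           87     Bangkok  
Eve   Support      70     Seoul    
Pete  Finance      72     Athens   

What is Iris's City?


Row 2: Iris
City = Vienna

ANSWER: Vienna


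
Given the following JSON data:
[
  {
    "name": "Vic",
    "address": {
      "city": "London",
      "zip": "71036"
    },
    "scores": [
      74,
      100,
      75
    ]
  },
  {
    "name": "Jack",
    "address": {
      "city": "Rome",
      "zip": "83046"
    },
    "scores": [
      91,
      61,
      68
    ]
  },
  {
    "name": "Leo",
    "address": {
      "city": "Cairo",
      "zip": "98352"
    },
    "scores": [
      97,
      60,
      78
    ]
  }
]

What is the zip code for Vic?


Path: records[0].address.zip
Value: 71036

ANSWER: 71036


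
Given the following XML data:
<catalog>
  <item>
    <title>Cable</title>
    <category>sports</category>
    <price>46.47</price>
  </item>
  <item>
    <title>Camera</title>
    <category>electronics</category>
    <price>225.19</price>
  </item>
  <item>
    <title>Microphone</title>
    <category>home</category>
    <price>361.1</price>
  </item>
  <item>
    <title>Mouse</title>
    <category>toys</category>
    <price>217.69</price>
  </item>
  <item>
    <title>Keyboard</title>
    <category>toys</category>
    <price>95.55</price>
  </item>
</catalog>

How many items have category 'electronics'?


Scanning <item> elements for <category>electronics</category>:
  Item 2: Camera -> MATCH
Count: 1

ANSWER: 1


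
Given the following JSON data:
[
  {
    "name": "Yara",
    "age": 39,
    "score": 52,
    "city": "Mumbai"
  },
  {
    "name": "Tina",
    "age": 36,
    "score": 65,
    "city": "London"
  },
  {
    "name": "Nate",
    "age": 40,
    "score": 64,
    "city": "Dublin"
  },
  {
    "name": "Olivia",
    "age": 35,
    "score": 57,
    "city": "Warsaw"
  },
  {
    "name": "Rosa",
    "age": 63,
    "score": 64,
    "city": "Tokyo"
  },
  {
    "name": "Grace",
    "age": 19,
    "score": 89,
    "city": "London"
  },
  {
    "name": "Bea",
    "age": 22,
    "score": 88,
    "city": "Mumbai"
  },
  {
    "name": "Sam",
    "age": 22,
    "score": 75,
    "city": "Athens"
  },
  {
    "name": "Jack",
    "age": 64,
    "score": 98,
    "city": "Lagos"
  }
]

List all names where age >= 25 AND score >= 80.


Checking both conditions:
  Yara (age=39, score=52) -> no
  Tina (age=36, score=65) -> no
  Nate (age=40, score=64) -> no
  Olivia (age=35, score=57) -> no
  Rosa (age=63, score=64) -> no
  Grace (age=19, score=89) -> no
  Bea (age=22, score=88) -> no
  Sam (age=22, score=75) -> no
  Jack (age=64, score=98) -> YES


ANSWER: Jack


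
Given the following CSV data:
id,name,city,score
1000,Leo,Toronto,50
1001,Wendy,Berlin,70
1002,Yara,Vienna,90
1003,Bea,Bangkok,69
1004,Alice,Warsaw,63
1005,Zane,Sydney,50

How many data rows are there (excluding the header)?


Counting rows (excluding header):
Header: id,name,city,score
Data rows: 6

ANSWER: 6


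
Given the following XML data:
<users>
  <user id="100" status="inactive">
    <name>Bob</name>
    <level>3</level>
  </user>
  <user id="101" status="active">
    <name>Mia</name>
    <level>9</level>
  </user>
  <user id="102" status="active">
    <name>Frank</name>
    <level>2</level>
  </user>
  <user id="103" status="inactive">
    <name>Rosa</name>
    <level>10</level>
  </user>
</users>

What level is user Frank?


Finding user: Frank
<level>2</level>

ANSWER: 2


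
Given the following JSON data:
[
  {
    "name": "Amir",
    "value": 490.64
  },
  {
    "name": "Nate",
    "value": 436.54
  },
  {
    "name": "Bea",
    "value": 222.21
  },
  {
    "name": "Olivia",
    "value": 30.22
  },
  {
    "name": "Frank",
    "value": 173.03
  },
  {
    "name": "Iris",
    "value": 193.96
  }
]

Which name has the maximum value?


Comparing values:
  Amir: 490.64
  Nate: 436.54
  Bea: 222.21
  Olivia: 30.22
  Frank: 173.03
  Iris: 193.96
Maximum: Amir (490.64)

ANSWER: Amir


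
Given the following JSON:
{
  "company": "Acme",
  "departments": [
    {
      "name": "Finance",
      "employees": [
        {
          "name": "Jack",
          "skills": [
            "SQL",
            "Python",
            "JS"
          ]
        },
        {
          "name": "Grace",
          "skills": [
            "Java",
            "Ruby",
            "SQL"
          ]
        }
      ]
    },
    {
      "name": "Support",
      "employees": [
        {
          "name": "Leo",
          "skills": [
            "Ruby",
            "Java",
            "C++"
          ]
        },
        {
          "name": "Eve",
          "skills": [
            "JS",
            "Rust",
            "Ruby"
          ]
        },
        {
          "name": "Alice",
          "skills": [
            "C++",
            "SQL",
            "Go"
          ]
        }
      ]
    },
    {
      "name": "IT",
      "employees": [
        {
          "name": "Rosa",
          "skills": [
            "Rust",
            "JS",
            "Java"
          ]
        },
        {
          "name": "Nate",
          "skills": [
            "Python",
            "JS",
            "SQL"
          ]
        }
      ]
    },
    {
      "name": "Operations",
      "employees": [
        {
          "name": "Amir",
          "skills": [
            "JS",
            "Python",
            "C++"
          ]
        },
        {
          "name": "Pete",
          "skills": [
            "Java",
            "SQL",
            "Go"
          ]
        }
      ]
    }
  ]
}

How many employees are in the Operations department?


Path: departments[3].employees
Count: 2

ANSWER: 2


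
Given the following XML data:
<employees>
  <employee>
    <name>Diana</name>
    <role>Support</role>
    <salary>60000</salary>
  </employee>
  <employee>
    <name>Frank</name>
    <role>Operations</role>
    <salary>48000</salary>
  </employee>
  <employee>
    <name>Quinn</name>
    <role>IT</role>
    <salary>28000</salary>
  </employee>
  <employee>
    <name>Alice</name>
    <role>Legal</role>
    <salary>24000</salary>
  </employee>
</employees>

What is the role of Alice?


Searching for <employee> with <name>Alice</name>
Found at position 4
<role>Legal</role>

ANSWER: Legal


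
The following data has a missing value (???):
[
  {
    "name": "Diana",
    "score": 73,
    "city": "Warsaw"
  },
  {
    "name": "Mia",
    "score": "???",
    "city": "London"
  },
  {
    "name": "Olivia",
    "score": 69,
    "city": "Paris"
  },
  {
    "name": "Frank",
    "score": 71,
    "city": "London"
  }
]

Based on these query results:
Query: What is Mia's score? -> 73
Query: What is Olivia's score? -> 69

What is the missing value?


The missing value is Mia's score
From query: Mia's score = 73

ANSWER: 73


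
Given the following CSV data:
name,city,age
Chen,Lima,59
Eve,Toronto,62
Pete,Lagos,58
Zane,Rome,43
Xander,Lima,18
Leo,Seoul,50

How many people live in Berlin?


Scanning city column for 'Berlin':
Total matches: 0

ANSWER: 0


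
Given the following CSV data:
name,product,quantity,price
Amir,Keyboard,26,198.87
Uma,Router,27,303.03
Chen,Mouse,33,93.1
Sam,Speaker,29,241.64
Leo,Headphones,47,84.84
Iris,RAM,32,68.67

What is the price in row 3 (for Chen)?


Row 3: Chen
Column 'price' = 93.1

ANSWER: 93.1


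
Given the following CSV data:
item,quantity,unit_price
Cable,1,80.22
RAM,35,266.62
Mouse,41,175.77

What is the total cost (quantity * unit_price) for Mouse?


Row: Mouse
quantity = 41
unit_price = 175.77
total = 41 * 175.77 = 7206.57

ANSWER: 7206.57


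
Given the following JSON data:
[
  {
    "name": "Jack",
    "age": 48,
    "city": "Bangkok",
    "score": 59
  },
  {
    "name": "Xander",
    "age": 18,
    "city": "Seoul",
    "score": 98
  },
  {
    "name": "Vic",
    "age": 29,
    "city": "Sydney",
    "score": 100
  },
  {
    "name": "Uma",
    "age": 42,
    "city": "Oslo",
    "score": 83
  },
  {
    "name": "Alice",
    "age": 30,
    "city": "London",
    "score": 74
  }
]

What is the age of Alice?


Looking up record where name = Alice
Record index: 4
Field 'age' = 30

ANSWER: 30


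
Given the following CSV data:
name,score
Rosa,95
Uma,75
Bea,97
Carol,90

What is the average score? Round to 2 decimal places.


Scores: 95, 75, 97, 90
Sum = 357
Count = 4
Average = 357 / 4 = 89.25

ANSWER: 89.25


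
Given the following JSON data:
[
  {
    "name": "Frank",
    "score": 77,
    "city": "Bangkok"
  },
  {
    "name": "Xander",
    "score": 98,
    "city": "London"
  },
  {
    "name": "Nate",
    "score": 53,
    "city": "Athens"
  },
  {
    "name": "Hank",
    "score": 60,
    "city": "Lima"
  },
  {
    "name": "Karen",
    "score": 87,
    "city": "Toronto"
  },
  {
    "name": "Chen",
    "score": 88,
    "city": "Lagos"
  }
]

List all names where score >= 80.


Filtering records where score >= 80:
  Frank (score=77) -> no
  Xander (score=98) -> YES
  Nate (score=53) -> no
  Hank (score=60) -> no
  Karen (score=87) -> YES
  Chen (score=88) -> YES


ANSWER: Xander, Karen, Chen


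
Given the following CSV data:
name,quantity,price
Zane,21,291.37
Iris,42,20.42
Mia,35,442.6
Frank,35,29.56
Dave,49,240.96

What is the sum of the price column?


Values in 'price' column:
  Row 1: 291.37
  Row 2: 20.42
  Row 3: 442.6
  Row 4: 29.56
  Row 5: 240.96
Sum = 291.37 + 20.42 + 442.6 + 29.56 + 240.96 = 1024.91

ANSWER: 1024.91


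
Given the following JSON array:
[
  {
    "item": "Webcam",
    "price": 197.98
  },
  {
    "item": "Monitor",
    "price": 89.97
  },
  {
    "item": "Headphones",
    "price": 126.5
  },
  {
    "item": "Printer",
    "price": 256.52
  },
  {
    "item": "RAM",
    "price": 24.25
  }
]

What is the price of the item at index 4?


Array index 4 -> RAM
price = 24.25

ANSWER: 24.25


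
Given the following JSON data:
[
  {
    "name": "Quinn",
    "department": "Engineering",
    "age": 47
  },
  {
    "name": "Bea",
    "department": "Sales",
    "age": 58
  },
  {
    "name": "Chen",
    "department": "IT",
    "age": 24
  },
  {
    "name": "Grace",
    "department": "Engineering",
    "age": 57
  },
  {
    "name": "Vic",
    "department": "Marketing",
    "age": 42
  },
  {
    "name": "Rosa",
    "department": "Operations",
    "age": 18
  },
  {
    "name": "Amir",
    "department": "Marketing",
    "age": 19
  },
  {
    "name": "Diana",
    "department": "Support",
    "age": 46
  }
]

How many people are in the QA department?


Scanning records for department = QA
  No matches found
Count: 0

ANSWER: 0


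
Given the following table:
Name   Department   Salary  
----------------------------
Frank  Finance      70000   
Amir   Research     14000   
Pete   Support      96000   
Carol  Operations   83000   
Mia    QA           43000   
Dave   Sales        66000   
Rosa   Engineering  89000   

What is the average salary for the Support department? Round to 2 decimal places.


Support department members:
  Pete: 96000
Sum = 96000
Count = 1
Average = 96000 / 1 = 96000.00

ANSWER: 96000.00


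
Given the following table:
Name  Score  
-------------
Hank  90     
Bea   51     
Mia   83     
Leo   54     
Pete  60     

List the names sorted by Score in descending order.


Sorting by Score (descending):
  Hank: 90
  Mia: 83
  Pete: 60
  Leo: 54
  Bea: 51


ANSWER: Hank, Mia, Pete, Leo, Bea


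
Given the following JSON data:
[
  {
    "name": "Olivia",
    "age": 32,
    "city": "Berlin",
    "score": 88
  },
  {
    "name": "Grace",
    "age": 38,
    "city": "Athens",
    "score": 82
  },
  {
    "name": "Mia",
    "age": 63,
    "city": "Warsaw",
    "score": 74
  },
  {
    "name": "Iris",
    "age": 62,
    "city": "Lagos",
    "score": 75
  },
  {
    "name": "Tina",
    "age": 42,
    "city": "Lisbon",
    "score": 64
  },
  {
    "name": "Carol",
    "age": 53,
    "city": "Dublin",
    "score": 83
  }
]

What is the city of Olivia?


Looking up record where name = Olivia
Record index: 0
Field 'city' = Berlin

ANSWER: Berlin


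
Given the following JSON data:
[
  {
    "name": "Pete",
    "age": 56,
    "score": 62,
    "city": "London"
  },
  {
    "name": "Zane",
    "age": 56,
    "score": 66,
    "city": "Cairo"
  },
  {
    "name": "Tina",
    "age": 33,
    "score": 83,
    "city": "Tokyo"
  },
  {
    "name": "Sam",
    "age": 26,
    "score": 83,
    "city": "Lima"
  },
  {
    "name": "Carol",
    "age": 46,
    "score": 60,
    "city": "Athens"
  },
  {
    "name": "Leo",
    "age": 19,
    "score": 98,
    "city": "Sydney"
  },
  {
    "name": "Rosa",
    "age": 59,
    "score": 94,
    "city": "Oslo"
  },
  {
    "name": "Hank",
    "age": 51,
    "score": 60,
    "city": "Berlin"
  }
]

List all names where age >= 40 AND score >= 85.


Checking both conditions:
  Pete (age=56, score=62) -> no
  Zane (age=56, score=66) -> no
  Tina (age=33, score=83) -> no
  Sam (age=26, score=83) -> no
  Carol (age=46, score=60) -> no
  Leo (age=19, score=98) -> no
  Rosa (age=59, score=94) -> YES
  Hank (age=51, score=60) -> no


ANSWER: Rosa


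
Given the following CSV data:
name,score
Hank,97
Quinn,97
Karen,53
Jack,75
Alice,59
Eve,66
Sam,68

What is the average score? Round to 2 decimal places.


Scores: 97, 97, 53, 75, 59, 66, 68
Sum = 515
Count = 7
Average = 515 / 7 = 73.57

ANSWER: 73.57


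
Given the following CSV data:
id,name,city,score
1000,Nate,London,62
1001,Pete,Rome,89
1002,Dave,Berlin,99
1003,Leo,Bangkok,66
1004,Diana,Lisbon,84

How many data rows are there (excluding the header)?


Counting rows (excluding header):
Header: id,name,city,score
Data rows: 5

ANSWER: 5


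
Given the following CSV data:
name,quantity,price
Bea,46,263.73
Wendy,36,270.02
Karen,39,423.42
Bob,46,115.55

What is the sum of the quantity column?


Values in 'quantity' column:
  Row 1: 46
  Row 2: 36
  Row 3: 39
  Row 4: 46
Sum = 46 + 36 + 39 + 46 = 167

ANSWER: 167


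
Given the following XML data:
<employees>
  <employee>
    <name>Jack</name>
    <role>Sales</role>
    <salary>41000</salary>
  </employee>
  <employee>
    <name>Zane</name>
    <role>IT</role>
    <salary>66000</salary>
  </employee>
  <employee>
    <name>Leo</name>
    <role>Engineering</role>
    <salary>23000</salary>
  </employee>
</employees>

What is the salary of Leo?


Searching for <employee> with <name>Leo</name>
Found at position 3
<salary>23000</salary>

ANSWER: 23000


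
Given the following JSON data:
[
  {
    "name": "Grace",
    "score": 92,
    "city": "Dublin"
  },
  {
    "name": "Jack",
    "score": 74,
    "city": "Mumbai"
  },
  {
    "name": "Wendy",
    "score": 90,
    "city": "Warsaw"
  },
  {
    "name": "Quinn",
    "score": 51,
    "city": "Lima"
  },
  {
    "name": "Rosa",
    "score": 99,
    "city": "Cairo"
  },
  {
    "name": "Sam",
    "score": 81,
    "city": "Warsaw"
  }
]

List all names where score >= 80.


Filtering records where score >= 80:
  Grace (score=92) -> YES
  Jack (score=74) -> no
  Wendy (score=90) -> YES
  Quinn (score=51) -> no
  Rosa (score=99) -> YES
  Sam (score=81) -> YES


ANSWER: Grace, Wendy, Rosa, Sam


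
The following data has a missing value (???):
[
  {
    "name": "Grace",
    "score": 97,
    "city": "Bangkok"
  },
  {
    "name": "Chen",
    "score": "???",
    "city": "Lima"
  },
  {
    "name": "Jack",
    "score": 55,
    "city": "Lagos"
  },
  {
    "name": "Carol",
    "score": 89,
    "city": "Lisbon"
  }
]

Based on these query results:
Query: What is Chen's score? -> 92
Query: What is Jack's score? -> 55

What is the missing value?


The missing value is Chen's score
From query: Chen's score = 92

ANSWER: 92


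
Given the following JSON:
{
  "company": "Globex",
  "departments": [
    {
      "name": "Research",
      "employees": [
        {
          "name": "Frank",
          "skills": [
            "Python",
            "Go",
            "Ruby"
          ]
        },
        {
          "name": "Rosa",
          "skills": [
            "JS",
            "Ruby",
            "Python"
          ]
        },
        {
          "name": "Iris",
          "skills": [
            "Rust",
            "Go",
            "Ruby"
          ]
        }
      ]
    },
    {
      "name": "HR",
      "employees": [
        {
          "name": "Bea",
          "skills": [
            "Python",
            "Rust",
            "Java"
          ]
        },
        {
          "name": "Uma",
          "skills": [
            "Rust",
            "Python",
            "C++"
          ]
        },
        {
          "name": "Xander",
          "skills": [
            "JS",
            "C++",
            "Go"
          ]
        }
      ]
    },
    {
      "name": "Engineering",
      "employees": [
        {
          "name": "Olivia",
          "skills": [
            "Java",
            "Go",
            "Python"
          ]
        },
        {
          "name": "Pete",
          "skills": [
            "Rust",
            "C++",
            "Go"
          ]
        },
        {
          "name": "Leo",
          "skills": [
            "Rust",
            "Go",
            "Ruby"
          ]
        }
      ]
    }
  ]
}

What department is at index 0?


Path: departments[0].name
Value: Research

ANSWER: Research


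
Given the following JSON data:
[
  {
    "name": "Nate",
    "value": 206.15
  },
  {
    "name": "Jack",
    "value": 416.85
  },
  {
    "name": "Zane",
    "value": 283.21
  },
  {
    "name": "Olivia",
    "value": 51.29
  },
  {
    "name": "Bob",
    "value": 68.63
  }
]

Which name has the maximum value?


Comparing values:
  Nate: 206.15
  Jack: 416.85
  Zane: 283.21
  Olivia: 51.29
  Bob: 68.63
Maximum: Jack (416.85)

ANSWER: Jack


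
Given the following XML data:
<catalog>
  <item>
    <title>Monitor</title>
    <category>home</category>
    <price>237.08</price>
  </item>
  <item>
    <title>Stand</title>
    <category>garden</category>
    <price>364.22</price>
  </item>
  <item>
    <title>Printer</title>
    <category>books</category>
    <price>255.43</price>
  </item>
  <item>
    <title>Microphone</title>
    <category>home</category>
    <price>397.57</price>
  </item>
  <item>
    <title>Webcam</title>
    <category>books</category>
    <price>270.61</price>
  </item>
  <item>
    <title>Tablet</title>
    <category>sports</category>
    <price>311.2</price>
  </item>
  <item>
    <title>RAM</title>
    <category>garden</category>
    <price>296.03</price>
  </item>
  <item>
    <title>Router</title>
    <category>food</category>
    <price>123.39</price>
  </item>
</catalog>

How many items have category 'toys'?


Scanning <item> elements for <category>toys</category>:
Count: 0

ANSWER: 0


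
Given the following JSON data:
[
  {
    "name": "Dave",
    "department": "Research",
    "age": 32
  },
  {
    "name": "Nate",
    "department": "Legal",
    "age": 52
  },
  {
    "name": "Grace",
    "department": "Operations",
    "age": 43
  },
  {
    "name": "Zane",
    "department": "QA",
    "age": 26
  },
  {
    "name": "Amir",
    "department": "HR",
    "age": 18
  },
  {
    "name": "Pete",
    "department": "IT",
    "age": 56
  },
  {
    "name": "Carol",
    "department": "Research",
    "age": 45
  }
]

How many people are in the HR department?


Scanning records for department = HR
  Record 4: Amir
Count: 1

ANSWER: 1


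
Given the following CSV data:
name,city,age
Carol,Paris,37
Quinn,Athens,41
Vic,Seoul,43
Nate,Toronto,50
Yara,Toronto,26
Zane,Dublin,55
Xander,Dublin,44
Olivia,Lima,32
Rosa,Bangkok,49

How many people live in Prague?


Scanning city column for 'Prague':
Total matches: 0

ANSWER: 0


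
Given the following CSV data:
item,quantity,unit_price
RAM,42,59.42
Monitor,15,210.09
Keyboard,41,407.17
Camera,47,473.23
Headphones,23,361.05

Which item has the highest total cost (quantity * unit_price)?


Computing row totals:
  RAM: 2495.64
  Monitor: 3151.35
  Keyboard: 16693.97
  Camera: 22241.81
  Headphones: 8304.15
Maximum: Camera (22241.81)

ANSWER: Camera


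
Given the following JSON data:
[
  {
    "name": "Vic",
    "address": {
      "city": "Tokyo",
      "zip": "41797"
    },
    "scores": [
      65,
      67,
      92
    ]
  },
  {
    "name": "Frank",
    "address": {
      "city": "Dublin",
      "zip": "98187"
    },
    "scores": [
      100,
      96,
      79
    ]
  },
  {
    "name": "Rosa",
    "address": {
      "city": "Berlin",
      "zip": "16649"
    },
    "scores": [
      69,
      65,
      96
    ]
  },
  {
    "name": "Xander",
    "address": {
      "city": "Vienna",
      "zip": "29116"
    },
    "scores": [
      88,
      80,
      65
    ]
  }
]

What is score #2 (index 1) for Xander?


Path: records[3].scores[1]
Value: 80

ANSWER: 80


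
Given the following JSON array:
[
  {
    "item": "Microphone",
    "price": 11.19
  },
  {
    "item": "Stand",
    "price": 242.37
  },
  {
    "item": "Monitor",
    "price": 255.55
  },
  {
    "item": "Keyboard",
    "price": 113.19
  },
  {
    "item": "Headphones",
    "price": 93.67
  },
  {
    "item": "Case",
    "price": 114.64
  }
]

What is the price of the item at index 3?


Array index 3 -> Keyboard
price = 113.19

ANSWER: 113.19


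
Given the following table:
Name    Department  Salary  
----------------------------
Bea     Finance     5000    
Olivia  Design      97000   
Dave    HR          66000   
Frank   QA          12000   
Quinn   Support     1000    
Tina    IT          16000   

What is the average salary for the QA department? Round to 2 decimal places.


QA department members:
  Frank: 12000
Sum = 12000
Count = 1
Average = 12000 / 1 = 12000.00

ANSWER: 12000.00


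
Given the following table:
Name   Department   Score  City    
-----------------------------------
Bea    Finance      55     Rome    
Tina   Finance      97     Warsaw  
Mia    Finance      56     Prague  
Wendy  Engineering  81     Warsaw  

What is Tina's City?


Row 2: Tina
City = Warsaw

ANSWER: Warsaw


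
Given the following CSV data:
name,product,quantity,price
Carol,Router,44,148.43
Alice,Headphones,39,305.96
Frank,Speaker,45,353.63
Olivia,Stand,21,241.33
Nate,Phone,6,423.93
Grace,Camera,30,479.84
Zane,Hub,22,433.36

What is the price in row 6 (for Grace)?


Row 6: Grace
Column 'price' = 479.84

ANSWER: 479.84


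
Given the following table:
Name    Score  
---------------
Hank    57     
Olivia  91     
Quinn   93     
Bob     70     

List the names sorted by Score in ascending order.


Sorting by Score (ascending):
  Hank: 57
  Bob: 70
  Olivia: 91
  Quinn: 93


ANSWER: Hank, Bob, Olivia, Quinn


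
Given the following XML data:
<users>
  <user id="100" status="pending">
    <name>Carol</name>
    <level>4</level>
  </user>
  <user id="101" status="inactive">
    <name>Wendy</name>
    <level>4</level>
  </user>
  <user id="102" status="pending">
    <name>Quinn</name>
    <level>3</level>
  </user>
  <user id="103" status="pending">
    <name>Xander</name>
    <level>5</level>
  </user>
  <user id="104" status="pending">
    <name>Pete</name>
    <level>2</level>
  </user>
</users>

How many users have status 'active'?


Counting users with status='active':
Count: 0

ANSWER: 0


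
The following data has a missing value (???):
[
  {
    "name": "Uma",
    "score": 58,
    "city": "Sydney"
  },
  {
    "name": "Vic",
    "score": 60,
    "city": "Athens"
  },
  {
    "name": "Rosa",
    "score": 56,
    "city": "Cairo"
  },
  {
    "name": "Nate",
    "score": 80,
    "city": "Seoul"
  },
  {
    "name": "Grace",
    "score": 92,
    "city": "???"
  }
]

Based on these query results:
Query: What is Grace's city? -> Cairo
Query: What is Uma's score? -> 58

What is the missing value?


The missing value is Grace's city
From query: Grace's city = Cairo

ANSWER: Cairo


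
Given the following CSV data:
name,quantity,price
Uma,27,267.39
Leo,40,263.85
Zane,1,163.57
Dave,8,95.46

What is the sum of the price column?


Values in 'price' column:
  Row 1: 267.39
  Row 2: 263.85
  Row 3: 163.57
  Row 4: 95.46
Sum = 267.39 + 263.85 + 163.57 + 95.46 = 790.27

ANSWER: 790.27


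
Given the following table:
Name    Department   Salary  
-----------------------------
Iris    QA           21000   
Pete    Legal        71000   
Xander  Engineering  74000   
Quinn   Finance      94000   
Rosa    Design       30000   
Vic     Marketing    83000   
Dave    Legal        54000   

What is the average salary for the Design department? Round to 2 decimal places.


Design department members:
  Rosa: 30000
Sum = 30000
Count = 1
Average = 30000 / 1 = 30000.00

ANSWER: 30000.00


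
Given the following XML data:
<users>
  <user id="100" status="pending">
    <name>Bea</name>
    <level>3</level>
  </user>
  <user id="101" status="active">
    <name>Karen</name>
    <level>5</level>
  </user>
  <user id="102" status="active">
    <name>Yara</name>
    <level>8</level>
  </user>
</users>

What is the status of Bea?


Finding user with name = Bea
user id="100" status="pending"

ANSWER: pending


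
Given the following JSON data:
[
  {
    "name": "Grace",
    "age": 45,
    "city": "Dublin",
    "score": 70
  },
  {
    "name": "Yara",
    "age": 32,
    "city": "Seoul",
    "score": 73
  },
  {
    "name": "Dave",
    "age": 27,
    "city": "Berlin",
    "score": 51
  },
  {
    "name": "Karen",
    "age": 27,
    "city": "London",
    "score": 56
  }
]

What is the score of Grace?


Looking up record where name = Grace
Record index: 0
Field 'score' = 70

ANSWER: 70


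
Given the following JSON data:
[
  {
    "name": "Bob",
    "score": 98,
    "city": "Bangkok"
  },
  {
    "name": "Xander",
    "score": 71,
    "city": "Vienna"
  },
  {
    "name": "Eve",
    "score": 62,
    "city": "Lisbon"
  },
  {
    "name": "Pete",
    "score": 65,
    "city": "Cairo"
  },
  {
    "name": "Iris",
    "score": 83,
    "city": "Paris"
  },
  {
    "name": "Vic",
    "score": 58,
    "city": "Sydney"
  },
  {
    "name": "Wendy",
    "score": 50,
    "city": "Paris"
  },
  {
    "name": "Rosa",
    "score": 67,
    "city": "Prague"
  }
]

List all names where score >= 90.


Filtering records where score >= 90:
  Bob (score=98) -> YES
  Xander (score=71) -> no
  Eve (score=62) -> no
  Pete (score=65) -> no
  Iris (score=83) -> no
  Vic (score=58) -> no
  Wendy (score=50) -> no
  Rosa (score=67) -> no


ANSWER: Bob


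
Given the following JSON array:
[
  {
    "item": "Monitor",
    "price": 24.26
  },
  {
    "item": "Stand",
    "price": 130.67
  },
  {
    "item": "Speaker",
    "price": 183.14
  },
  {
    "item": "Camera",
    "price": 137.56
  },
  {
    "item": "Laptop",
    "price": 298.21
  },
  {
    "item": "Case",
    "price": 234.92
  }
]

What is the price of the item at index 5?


Array index 5 -> Case
price = 234.92

ANSWER: 234.92


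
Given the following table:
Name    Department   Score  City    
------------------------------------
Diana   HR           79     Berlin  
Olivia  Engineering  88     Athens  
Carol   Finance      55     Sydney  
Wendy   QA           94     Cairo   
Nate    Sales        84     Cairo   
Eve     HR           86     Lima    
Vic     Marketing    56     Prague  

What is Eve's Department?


Row 6: Eve
Department = HR

ANSWER: HR


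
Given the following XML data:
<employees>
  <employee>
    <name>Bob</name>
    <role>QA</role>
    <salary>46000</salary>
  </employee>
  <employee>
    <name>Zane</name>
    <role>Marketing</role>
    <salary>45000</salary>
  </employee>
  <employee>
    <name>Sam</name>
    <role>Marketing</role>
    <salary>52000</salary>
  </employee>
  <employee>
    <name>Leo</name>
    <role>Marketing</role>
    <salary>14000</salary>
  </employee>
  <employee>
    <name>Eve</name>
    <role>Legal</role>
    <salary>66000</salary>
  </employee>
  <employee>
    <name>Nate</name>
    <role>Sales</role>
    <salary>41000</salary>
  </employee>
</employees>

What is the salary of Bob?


Searching for <employee> with <name>Bob</name>
Found at position 1
<salary>46000</salary>

ANSWER: 46000


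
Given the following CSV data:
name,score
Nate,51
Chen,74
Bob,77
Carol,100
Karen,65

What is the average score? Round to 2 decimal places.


Scores: 51, 74, 77, 100, 65
Sum = 367
Count = 5
Average = 367 / 5 = 73.40

ANSWER: 73.40


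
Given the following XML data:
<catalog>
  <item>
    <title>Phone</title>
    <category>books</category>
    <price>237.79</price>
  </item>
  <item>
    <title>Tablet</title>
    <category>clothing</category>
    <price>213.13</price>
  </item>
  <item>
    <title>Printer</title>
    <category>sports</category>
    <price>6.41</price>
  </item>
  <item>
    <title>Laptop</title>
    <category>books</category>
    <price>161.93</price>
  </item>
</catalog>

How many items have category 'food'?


Scanning <item> elements for <category>food</category>:
Count: 0

ANSWER: 0


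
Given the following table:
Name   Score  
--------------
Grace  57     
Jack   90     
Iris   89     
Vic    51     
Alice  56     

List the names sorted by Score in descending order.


Sorting by Score (descending):
  Jack: 90
  Iris: 89
  Grace: 57
  Alice: 56
  Vic: 51


ANSWER: Jack, Iris, Grace, Alice, Vic


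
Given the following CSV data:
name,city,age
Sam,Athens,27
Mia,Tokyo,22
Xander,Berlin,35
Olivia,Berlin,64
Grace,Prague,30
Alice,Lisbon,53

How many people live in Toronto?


Scanning city column for 'Toronto':
Total matches: 0

ANSWER: 0


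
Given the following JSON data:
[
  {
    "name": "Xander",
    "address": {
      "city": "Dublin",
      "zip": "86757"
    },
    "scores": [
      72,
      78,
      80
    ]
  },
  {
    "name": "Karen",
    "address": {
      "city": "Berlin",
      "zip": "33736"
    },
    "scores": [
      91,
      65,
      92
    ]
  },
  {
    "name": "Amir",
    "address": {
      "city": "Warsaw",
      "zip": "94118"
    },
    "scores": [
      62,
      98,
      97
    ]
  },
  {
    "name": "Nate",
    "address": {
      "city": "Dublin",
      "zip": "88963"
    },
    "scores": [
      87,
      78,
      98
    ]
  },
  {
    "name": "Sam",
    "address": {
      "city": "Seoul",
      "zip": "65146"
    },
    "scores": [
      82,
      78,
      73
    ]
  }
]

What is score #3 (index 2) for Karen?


Path: records[1].scores[2]
Value: 92

ANSWER: 92


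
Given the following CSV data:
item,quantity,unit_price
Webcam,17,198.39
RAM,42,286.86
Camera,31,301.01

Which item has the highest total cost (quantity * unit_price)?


Computing row totals:
  Webcam: 3372.63
  RAM: 12048.12
  Camera: 9331.31
Maximum: RAM (12048.12)

ANSWER: RAM


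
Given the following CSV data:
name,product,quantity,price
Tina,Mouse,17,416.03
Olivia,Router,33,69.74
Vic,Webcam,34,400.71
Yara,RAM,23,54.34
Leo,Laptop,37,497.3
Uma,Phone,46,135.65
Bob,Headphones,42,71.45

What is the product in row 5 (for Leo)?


Row 5: Leo
Column 'product' = Laptop

ANSWER: Laptop


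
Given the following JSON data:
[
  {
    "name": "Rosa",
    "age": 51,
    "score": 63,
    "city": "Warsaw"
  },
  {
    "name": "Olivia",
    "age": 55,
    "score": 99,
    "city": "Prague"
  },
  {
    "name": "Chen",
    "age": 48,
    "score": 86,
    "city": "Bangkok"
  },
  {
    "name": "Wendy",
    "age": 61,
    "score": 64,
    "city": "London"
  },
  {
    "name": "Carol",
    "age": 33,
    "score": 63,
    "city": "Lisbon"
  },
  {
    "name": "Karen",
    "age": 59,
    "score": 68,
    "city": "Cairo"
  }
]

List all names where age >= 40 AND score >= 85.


Checking both conditions:
  Rosa (age=51, score=63) -> no
  Olivia (age=55, score=99) -> YES
  Chen (age=48, score=86) -> YES
  Wendy (age=61, score=64) -> no
  Carol (age=33, score=63) -> no
  Karen (age=59, score=68) -> no


ANSWER: Olivia, Chen


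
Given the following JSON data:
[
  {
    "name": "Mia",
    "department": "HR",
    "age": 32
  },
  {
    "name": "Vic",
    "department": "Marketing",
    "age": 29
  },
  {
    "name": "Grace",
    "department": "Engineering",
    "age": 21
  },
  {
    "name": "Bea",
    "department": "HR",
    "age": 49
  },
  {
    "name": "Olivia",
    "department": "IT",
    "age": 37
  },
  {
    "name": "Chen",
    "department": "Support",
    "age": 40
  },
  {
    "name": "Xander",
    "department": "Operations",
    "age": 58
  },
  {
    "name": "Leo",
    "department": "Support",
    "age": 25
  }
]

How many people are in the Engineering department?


Scanning records for department = Engineering
  Record 2: Grace
Count: 1

ANSWER: 1


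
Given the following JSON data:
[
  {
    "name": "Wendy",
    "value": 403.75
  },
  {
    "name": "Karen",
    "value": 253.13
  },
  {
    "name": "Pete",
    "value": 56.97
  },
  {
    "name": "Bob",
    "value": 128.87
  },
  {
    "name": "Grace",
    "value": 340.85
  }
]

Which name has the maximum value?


Comparing values:
  Wendy: 403.75
  Karen: 253.13
  Pete: 56.97
  Bob: 128.87
  Grace: 340.85
Maximum: Wendy (403.75)

ANSWER: Wendy


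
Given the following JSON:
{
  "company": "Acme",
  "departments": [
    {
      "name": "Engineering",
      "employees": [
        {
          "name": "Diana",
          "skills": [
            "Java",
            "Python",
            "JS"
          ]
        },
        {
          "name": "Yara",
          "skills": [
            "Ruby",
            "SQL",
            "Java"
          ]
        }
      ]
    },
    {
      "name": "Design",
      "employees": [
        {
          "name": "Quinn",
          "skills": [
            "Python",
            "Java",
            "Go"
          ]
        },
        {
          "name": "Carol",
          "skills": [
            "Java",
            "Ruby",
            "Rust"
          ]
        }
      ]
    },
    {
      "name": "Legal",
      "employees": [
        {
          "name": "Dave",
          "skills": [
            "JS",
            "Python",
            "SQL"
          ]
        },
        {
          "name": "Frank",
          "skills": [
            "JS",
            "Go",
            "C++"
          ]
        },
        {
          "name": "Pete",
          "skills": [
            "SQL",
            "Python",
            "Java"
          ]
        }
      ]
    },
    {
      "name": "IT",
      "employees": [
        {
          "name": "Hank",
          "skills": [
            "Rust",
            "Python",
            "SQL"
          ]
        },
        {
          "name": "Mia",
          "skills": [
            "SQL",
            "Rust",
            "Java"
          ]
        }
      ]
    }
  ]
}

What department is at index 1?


Path: departments[1].name
Value: Design

ANSWER: Design
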